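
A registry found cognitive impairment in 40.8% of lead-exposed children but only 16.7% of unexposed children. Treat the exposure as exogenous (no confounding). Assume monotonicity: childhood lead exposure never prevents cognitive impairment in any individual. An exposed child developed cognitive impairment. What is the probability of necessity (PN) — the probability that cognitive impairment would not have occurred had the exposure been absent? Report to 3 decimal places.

p₁ = 0.408, p₀ = 0.167.
Under exogeneity and monotonicity, PN = (p₁ − p₀) / p₁.
PN = (0.408 − 0.167) / 0.408 = 0.241 / 0.408 ≈ 0.5907

PN ≈ 0.591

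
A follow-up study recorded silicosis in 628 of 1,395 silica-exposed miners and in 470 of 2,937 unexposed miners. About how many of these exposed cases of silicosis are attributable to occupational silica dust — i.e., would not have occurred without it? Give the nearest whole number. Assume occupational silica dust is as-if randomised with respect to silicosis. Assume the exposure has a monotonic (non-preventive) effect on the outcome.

about 405 cases

p₁ = P(outcome | exposed) = 628/1395 = 0.45018
p₀ = P(outcome | unexposed) = 470/2937 = 0.16003
PN = (p₁ − p₀)/p₁ = (0.45018 − 0.16003) / 0.45018 ≈ 0.64453.
Attributable cases ≈ PN × (exposed cases) = 0.64453 × 628 ≈ 404.76.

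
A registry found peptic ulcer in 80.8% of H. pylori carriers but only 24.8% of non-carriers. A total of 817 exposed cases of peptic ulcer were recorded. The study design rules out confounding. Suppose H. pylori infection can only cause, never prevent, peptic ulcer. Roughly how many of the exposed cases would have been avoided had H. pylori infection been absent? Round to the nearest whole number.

about 566 cases

p₁ = 0.808, p₀ = 0.248.
PN = (p₁ − p₀)/p₁ = (0.808 − 0.248) / 0.808 ≈ 0.69307.
Attributable cases ≈ PN × (exposed cases) = 0.69307 × 817 ≈ 566.24.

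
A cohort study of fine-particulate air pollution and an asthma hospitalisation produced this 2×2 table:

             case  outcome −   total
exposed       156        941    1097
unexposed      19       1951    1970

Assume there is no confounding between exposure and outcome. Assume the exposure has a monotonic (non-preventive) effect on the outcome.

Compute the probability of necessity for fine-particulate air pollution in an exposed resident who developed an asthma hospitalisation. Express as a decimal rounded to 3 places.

p₁ = P(outcome | exposed) = 156/1097 = 0.14221
p₀ = P(outcome | unexposed) = 19/1970 = 0.0096447
Under exogeneity and monotonicity, PN = (p₁ − p₀)/p₁.
PN = (0.14221 − 0.0096447) / 0.14221 ≈ 0.9322

PN ≈ 0.932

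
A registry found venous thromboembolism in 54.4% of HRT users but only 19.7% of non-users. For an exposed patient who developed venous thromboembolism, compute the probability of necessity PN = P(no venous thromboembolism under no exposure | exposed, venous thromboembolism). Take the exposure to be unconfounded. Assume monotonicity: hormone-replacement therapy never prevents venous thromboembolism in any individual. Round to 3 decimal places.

p₁ = 0.544, p₀ = 0.197.
Under exogeneity and monotonicity, PN = (p₁ − p₀) / p₁.
PN = (0.544 − 0.197) / 0.544 = 0.347 / 0.544 ≈ 0.6379

PN ≈ 0.638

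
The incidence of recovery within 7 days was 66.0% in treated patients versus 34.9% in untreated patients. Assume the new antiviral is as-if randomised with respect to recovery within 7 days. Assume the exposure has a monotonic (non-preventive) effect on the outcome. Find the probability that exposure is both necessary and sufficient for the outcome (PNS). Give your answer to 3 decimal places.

PNS ≈ 0.311

p₁ = 0.66, p₀ = 0.349.
Under exogeneity and monotonicity, PNS = p₁ − p₀.
PNS = 0.66 − 0.349 = 0.311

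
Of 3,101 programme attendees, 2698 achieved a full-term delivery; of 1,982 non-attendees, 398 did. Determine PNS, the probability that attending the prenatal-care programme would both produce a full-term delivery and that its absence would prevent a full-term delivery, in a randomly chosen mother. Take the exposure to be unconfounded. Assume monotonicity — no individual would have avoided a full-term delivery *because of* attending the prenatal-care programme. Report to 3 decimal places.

p₁ = P(outcome | exposed) = 2698/3101 = 0.87004
p₀ = P(outcome | unexposed) = 398/1982 = 0.20081
Under exogeneity and monotonicity, PNS = p₁ − p₀.
PNS = 0.87004 − 0.20081 = 0.66923

PNS ≈ 0.669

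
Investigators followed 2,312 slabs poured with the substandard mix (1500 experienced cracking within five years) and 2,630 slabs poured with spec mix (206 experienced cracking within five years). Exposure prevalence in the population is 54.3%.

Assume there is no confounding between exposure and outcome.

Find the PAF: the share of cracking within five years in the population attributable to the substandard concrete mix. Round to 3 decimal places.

p₁ = P(outcome | exposed) = 1500/2312 = 0.64879
p₀ = P(outcome | unexposed) = 206/2630 = 0.078327
Overall risk P(Y=1) = π·p₁ + (1−π)·p₀ = 0.543×0.64879 + 0.457×0.078327 = 0.38809.
Under exogeneity, PAF = [P(Y=1) − p₀] / P(Y=1).
PAF = (0.38809 − 0.078327) / 0.38809 ≈ 0.7982

PAF ≈ 0.798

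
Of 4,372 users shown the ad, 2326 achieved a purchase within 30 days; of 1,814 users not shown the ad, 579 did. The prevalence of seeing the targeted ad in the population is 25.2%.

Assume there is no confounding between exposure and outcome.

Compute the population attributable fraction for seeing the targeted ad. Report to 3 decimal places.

PAF ≈ 0.144

p₁ = P(outcome | exposed) = 2326/4372 = 0.53202
p₀ = P(outcome | unexposed) = 579/1814 = 0.31918
Overall risk P(Y=1) = π·p₁ + (1−π)·p₀ = 0.252×0.53202 + 0.748×0.31918 = 0.37282.
Under exogeneity, PAF = [P(Y=1) − p₀] / P(Y=1).
PAF = (0.37282 − 0.31918) / 0.37282 ≈ 0.1439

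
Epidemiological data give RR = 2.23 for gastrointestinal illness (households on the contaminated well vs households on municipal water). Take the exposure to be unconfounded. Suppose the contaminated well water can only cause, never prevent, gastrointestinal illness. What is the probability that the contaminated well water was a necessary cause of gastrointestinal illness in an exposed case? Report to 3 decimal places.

Under exogeneity and monotonicity, PN = (RR − 1) / RR = 1 − 1/RR.
PN = (2.23 − 1) / 2.23 = 1.23 / 2.23 ≈ 0.5516

PN ≈ 0.552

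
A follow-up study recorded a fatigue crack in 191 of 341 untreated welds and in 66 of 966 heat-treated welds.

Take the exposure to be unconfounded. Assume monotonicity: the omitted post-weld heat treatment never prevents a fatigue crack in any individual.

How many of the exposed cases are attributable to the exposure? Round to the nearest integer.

about 168 cases

p₁ = P(outcome | exposed) = 191/341 = 0.56012
p₀ = P(outcome | unexposed) = 66/966 = 0.068323
PN = (p₁ − p₀)/p₁ = (0.56012 − 0.068323) / 0.56012 ≈ 0.87802.
Attributable cases ≈ PN × (exposed cases) = 0.87802 × 191 ≈ 167.70.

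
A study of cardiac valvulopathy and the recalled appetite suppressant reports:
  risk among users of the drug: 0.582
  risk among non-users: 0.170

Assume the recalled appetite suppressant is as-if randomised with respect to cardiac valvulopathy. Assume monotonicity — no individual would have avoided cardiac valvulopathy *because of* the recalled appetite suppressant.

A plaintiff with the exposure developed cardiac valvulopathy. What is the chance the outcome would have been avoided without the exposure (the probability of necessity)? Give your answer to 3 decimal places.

Let p₁ = 0.582, p₀ = 0.17.
Under exogeneity and monotonicity, PN = (p₁ − p₀) / p₁.
PN = (0.582 − 0.17) / 0.582 = 0.412 / 0.582 ≈ 0.7079

PN ≈ 0.708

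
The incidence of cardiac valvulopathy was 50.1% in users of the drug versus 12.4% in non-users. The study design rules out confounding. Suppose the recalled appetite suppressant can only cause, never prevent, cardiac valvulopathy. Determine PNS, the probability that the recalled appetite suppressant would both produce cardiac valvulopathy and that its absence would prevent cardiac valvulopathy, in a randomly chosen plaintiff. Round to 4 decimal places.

p₁ = 0.501, p₀ = 0.124.
Under exogeneity and monotonicity, PNS = p₁ − p₀.
PNS = 0.501 − 0.124 = 0.377

PNS ≈ 0.3770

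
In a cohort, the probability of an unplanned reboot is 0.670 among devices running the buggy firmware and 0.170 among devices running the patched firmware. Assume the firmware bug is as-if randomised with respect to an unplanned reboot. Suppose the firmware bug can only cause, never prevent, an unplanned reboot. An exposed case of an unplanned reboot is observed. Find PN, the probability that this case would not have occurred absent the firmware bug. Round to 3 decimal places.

PN ≈ 0.746

Let p₁ = 0.67, p₀ = 0.17.
Under exogeneity and monotonicity, PN = (p₁ − p₀) / p₁.
PN = (0.67 − 0.17) / 0.67 = 0.5 / 0.67 ≈ 0.7463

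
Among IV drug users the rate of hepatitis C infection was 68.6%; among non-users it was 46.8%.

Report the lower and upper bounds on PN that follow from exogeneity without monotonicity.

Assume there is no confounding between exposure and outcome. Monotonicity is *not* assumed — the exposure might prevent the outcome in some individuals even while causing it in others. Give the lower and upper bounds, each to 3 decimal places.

p₁ = 0.686, p₀ = 0.468.
Under exogeneity alone the bounds on PN are max{0,(p₁−p₀)/p₁} ≤ PN ≤ min{1,(1−p₀)/p₁}.
  lower = (p₁ − p₀)/p₁ = 0.218 / 0.686 ≈ 0.3178
  upper = min{1, (1 − p₀)/p₁} = 0.532 / 0.686 ≈ 0.7755

0.318 ≤ PN ≤ 0.776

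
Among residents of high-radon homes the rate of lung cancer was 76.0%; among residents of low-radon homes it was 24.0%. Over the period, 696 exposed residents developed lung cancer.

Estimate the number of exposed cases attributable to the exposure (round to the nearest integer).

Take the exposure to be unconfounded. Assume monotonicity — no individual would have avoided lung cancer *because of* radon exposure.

about 476 cases

p₁ = 0.76, p₀ = 0.24.
PN = (p₁ − p₀)/p₁ = (0.76 − 0.24) / 0.76 ≈ 0.68421.
Attributable cases ≈ PN × (exposed cases) = 0.68421 × 696 ≈ 476.21.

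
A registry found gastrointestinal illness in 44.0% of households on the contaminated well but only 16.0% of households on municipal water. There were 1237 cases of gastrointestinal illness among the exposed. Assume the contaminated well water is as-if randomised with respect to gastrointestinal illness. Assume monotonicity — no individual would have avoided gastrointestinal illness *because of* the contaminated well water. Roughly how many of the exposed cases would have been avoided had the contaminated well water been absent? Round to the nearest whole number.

about 787 cases

p₁ = 0.44, p₀ = 0.16.
PN = (p₁ − p₀)/p₁ = (0.44 − 0.16) / 0.44 ≈ 0.63636.
Attributable cases ≈ PN × (exposed cases) = 0.63636 × 1237 ≈ 787.18.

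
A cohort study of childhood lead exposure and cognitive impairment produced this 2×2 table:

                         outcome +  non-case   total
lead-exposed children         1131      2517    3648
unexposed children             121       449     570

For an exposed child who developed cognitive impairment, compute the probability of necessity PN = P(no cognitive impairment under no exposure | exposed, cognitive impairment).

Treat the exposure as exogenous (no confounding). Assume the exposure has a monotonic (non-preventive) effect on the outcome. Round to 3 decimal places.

p₁ = P(outcome | exposed) = 1131/3648 = 0.31003
p₀ = P(outcome | unexposed) = 121/570 = 0.21228
Under exogeneity and monotonicity, PN = (p₁ − p₀) / p₁.
PN = (0.31003 − 0.21228) / 0.31003 = 0.097752 / 0.31003 ≈ 0.3153

PN ≈ 0.315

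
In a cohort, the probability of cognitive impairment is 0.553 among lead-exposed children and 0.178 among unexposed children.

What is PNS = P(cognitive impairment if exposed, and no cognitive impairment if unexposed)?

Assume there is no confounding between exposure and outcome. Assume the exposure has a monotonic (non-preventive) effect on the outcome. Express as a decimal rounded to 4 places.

Let p₁ = 0.553, p₀ = 0.178.
Under exogeneity and monotonicity, PNS = p₁ − p₀.
PNS = 0.553 − 0.178 = 0.375

PNS ≈ 0.3750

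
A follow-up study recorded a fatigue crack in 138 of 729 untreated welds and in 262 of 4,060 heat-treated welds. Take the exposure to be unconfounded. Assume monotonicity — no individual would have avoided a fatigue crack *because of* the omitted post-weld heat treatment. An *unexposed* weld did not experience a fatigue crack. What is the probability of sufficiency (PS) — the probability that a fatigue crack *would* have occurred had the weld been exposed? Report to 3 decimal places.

PS ≈ 0.133

p₁ = P(outcome | exposed) = 138/729 = 0.1893
p₀ = P(outcome | unexposed) = 262/4060 = 0.064532
Under exogeneity and monotonicity, PS = (p₁ − p₀) / (1 − p₀).
PS = (0.1893 − 0.064532) / (1 − 0.064532) = 0.12477 / 0.93547 ≈ 0.1334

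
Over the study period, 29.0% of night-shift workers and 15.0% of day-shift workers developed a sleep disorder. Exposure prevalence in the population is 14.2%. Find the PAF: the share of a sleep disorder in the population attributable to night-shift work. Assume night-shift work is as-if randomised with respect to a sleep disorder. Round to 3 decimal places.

PAF ≈ 0.117

p₁ = 0.29, p₀ = 0.15.
Overall risk P(Y=1) = π·p₁ + (1−π)·p₀ = 0.142×0.29 + 0.858×0.15 = 0.16988.
Under exogeneity, PAF = [P(Y=1) − p₀] / P(Y=1).
PAF = (0.16988 − 0.15) / 0.16988 ≈ 0.1170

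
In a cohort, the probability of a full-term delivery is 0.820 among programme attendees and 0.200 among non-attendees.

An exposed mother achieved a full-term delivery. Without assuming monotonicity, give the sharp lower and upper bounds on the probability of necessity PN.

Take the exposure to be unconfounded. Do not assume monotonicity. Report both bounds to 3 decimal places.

Let p₁ = 0.82, p₀ = 0.2.
Under exogeneity alone the bounds on PN are max{0,(p₁−p₀)/p₁} ≤ PN ≤ min{1,(1−p₀)/p₁}.
  lower = (p₁ − p₀)/p₁ = 0.62 / 0.82 ≈ 0.7561
  upper = min{1, (1 − p₀)/p₁} = 0.8 / 0.82 ≈ 0.9756

0.756 ≤ PN ≤ 0.976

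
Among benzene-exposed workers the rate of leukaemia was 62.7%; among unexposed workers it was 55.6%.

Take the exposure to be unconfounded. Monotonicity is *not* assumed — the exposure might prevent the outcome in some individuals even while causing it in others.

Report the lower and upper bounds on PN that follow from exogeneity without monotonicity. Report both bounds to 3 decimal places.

0.113 ≤ PN ≤ 0.708

p₁ = 0.627, p₀ = 0.556.
Under exogeneity alone the bounds on PN are max{0,(p₁−p₀)/p₁} ≤ PN ≤ min{1,(1−p₀)/p₁}.
  lower = (p₁ − p₀)/p₁ = 0.071 / 0.627 ≈ 0.1132
  upper = min{1, (1 − p₀)/p₁} = 0.444 / 0.627 ≈ 0.7081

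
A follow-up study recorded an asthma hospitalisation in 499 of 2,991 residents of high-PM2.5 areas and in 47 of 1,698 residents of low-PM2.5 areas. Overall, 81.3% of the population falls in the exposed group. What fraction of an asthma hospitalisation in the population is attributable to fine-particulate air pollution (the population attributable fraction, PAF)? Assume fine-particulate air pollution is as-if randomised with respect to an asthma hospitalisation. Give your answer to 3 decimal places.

p₁ = P(outcome | exposed) = 499/2991 = 0.16683
p₀ = P(outcome | unexposed) = 47/1698 = 0.02768
Overall risk P(Y=1) = π·p₁ + (1−π)·p₀ = 0.813×0.16683 + 0.187×0.02768 = 0.14081.
Under exogeneity, PAF = [P(Y=1) − p₀] / P(Y=1).
PAF = (0.14081 − 0.02768) / 0.14081 ≈ 0.8034

PAF ≈ 0.803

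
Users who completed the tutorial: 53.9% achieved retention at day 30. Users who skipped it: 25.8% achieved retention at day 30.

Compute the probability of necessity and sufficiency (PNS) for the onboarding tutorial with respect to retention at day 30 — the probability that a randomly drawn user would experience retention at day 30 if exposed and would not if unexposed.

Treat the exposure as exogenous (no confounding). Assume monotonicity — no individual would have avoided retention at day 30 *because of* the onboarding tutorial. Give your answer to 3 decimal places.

PNS ≈ 0.281

p₁ = 0.539, p₀ = 0.258.
Under exogeneity and monotonicity, PNS = p₁ − p₀.
PNS = 0.539 − 0.258 = 0.281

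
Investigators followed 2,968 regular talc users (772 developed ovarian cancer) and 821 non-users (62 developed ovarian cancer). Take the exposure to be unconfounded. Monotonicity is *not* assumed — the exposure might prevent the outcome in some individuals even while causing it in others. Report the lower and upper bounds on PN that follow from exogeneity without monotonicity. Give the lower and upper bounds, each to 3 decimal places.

0.710 ≤ PN ≤ 1.000

p₁ = P(outcome | exposed) = 772/2968 = 0.26011
p₀ = P(outcome | unexposed) = 62/821 = 0.075518
Under exogeneity alone the bounds on PN are max{0,(p₁−p₀)/p₁} ≤ PN ≤ min{1,(1−p₀)/p₁}.
  lower = (p₁ − p₀)/p₁ = 0.18459 / 0.26011 ≈ 0.7097
  upper = min{1, (1 − p₀)/p₁} = 0.92448 / 0.26011 ≈ 3.5542 → capped at 1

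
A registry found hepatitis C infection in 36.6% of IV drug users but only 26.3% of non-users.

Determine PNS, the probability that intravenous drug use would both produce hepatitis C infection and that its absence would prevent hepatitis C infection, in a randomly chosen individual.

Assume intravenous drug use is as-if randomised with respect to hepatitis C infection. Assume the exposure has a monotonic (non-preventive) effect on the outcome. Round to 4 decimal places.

PNS ≈ 0.1030

p₁ = 0.366, p₀ = 0.263.
Under exogeneity and monotonicity, PNS = p₁ − p₀.
PNS = 0.366 − 0.263 = 0.103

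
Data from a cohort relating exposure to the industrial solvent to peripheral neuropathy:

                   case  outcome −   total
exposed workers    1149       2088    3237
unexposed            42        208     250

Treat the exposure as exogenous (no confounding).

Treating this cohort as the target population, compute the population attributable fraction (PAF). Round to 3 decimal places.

p₁ = P(outcome | exposed) = 1149/3237 = 0.35496
p₀ = P(outcome | unexposed) = 42/250 = 0.168
Exposure prevalence π = 3237/3487 = 0.92831; overall risk P(Y=1) = 0.34155.
Under exogeneity, PAF = [P(Y=1) − p₀]/P(Y=1).
PAF = (0.34155 − 0.168) / 0.34155 ≈ 0.5081

PAF ≈ 0.508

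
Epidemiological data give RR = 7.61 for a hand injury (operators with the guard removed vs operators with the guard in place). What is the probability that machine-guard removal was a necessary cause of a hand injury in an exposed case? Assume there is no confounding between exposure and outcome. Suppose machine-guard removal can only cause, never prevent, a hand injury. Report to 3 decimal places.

Under exogeneity and monotonicity, PN = (RR − 1) / RR = 1 − 1/RR.
PN = (7.61 − 1) / 7.61 = 6.61 / 7.61 ≈ 0.8686

PN ≈ 0.869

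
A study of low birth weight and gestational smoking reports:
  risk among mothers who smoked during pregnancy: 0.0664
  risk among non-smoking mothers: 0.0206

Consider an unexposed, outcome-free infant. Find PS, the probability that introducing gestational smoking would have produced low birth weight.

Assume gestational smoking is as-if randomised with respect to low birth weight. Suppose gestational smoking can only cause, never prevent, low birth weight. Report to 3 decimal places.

Let p₁ = 0.0664, p₀ = 0.0206.
Under exogeneity and monotonicity, PS = (p₁ − p₀) / (1 − p₀).
PS = (0.0664 − 0.0206) / (1 − 0.0206) = 0.0458 / 0.9794 ≈ 0.0468

PS ≈ 0.047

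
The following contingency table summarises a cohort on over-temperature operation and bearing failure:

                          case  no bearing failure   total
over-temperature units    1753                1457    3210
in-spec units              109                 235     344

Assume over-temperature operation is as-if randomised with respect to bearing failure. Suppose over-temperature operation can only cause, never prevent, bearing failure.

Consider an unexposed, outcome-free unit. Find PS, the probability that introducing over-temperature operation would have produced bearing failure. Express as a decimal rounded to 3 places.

p₁ = P(outcome | exposed) = 1753/3210 = 0.54611
p₀ = P(outcome | unexposed) = 109/344 = 0.31686
Under exogeneity and monotonicity, PS = (p₁ − p₀)/(1 − p₀).
PS = (0.54611 − 0.31686) / 0.68314 ≈ 0.3356

PS ≈ 0.336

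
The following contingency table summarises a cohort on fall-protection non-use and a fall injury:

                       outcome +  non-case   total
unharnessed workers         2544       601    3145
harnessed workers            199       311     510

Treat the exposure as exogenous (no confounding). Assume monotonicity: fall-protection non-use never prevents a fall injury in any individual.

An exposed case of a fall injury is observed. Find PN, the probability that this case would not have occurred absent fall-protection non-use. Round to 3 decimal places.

PN ≈ 0.518

p₁ = P(outcome | exposed) = 2544/3145 = 0.8089
p₀ = P(outcome | unexposed) = 199/510 = 0.3902
Under exogeneity and monotonicity, PN = (p₁ − p₀) / p₁.
PN = (0.8089 − 0.3902) / 0.8089 = 0.41871 / 0.8089 ≈ 0.5176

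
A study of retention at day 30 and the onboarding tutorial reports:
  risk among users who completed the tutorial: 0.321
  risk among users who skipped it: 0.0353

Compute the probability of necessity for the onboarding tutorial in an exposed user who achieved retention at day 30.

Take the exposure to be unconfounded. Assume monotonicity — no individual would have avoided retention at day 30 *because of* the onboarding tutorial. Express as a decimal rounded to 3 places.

PN ≈ 0.890

Let p₁ = 0.321, p₀ = 0.0353.
Under exogeneity and monotonicity, PN = (p₁ − p₀) / p₁.
PN = (0.321 − 0.0353) / 0.321 = 0.2857 / 0.321 ≈ 0.8900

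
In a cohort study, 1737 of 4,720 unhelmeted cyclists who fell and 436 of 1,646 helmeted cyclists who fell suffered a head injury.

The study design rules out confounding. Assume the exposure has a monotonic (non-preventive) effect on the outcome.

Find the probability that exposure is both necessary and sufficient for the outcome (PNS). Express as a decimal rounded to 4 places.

PNS ≈ 0.1031

p₁ = P(outcome | exposed) = 1737/4720 = 0.36801
p₀ = P(outcome | unexposed) = 436/1646 = 0.26488
Under exogeneity and monotonicity, PNS = p₁ − p₀.
PNS = 0.36801 − 0.26488 = 0.10312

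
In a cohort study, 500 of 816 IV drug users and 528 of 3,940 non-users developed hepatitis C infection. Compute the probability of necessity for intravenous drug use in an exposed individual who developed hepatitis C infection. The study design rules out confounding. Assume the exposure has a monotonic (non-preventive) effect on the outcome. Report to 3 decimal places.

PN ≈ 0.781

p₁ = P(outcome | exposed) = 500/816 = 0.61275
p₀ = P(outcome | unexposed) = 528/3940 = 0.13401
Under exogeneity and monotonicity, PN = (p₁ − p₀) / p₁.
PN = (0.61275 − 0.13401) / 0.61275 = 0.47873 / 0.61275 ≈ 0.7813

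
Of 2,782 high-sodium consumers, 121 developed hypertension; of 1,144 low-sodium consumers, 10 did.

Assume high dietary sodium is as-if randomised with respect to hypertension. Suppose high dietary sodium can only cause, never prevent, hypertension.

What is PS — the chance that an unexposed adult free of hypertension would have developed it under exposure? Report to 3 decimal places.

p₁ = P(outcome | exposed) = 121/2782 = 0.043494
p₀ = P(outcome | unexposed) = 10/1144 = 0.0087413
Under exogeneity and monotonicity, PS = (p₁ − p₀) / (1 − p₀).
PS = (0.043494 − 0.0087413) / (1 − 0.0087413) = 0.034753 / 0.99126 ≈ 0.0351

PS ≈ 0.035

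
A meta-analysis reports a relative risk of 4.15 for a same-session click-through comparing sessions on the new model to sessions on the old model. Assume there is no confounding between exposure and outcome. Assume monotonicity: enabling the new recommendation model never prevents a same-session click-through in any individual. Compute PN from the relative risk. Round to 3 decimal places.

Under exogeneity and monotonicity, PN = (RR − 1) / RR = 1 − 1/RR.
PN = (4.15 − 1) / 4.15 = 3.15 / 4.15 ≈ 0.7590

PN ≈ 0.759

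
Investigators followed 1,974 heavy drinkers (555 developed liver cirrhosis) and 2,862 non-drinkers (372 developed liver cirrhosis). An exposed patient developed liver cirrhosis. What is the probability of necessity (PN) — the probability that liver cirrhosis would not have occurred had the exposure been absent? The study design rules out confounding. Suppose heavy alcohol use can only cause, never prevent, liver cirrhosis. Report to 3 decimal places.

p₁ = P(outcome | exposed) = 555/1974 = 0.28116
p₀ = P(outcome | unexposed) = 372/2862 = 0.12998
Under exogeneity and monotonicity, PN = (p₁ − p₀) / p₁.
PN = (0.28116 − 0.12998) / 0.28116 = 0.15118 / 0.28116 ≈ 0.5377

PN ≈ 0.538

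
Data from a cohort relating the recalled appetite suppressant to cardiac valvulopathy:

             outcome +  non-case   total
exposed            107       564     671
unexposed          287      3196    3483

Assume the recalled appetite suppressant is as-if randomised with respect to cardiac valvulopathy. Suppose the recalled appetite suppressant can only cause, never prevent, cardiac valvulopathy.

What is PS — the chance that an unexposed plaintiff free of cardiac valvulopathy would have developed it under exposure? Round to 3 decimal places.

p₁ = P(outcome | exposed) = 107/671 = 0.15946
p₀ = P(outcome | unexposed) = 287/3483 = 0.0824
Under exogeneity and monotonicity, PS = (p₁ − p₀)/(1 − p₀).
PS = (0.15946 − 0.0824) / 0.9176 ≈ 0.0840

PS ≈ 0.084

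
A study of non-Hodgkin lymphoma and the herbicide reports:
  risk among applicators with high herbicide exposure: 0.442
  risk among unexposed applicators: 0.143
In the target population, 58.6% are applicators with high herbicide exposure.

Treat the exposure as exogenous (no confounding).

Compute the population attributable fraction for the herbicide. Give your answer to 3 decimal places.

PAF ≈ 0.551

Let p₁ = 0.442, p₀ = 0.143.
Overall risk P(Y=1) = π·p₁ + (1−π)·p₀ = 0.586×0.442 + 0.414×0.143 = 0.31821.
Under exogeneity, PAF = [P(Y=1) − p₀] / P(Y=1).
PAF = (0.31821 − 0.143) / 0.31821 ≈ 0.5506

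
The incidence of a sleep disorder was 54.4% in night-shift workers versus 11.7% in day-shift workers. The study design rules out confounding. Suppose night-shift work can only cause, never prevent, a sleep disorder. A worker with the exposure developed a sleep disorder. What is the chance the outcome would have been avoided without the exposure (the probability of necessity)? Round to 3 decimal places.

PN ≈ 0.785

p₁ = 0.544, p₀ = 0.117.
Under exogeneity and monotonicity, PN = (p₁ − p₀) / p₁.
PN = (0.544 − 0.117) / 0.544 = 0.427 / 0.544 ≈ 0.7849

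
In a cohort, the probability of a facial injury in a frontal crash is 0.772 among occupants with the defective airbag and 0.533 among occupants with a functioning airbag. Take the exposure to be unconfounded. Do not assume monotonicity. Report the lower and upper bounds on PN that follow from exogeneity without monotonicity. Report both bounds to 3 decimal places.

Let p₁ = 0.772, p₀ = 0.533.
Under exogeneity alone the bounds on PN are max{0,(p₁−p₀)/p₁} ≤ PN ≤ min{1,(1−p₀)/p₁}.
  lower = (p₁ − p₀)/p₁ = 0.239 / 0.772 ≈ 0.3096
  upper = min{1, (1 − p₀)/p₁} = 0.467 / 0.772 ≈ 0.6049

0.310 ≤ PN ≤ 0.605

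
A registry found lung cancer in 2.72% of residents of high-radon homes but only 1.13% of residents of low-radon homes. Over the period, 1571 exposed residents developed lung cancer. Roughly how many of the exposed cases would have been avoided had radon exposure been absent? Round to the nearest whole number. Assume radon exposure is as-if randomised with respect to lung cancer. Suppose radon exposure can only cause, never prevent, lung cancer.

about 918 cases

p₁ = 0.0272, p₀ = 0.0113.
PN = (p₁ − p₀)/p₁ = (0.0272 − 0.0113) / 0.0272 ≈ 0.58456.
Attributable cases ≈ PN × (exposed cases) = 0.58456 × 1571 ≈ 918.34.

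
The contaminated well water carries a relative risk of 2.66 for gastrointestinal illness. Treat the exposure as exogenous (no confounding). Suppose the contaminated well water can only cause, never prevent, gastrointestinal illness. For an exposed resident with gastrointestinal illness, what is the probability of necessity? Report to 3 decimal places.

PN ≈ 0.624

Under exogeneity and monotonicity, PN = (RR − 1) / RR = 1 − 1/RR.
PN = (2.66 − 1) / 2.66 = 1.66 / 2.66 ≈ 0.6241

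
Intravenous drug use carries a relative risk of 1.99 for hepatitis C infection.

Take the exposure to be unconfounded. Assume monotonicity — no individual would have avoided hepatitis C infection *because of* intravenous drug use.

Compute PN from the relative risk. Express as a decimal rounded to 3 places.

PN ≈ 0.497

Under exogeneity and monotonicity, PN = (RR − 1) / RR = 1 − 1/RR.
PN = (1.99 − 1) / 1.99 = 0.99 / 1.99 ≈ 0.4975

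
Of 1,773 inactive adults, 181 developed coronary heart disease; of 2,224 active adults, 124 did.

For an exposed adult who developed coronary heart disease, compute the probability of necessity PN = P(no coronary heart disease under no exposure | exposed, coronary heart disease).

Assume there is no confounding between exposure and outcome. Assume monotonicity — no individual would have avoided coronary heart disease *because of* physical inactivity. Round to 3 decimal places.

p₁ = P(outcome | exposed) = 181/1773 = 0.10209
p₀ = P(outcome | unexposed) = 124/2224 = 0.055755
Under exogeneity and monotonicity, PN = (p₁ − p₀) / p₁.
PN = (0.10209 − 0.055755) / 0.10209 = 0.046331 / 0.10209 ≈ 0.4538

PN ≈ 0.454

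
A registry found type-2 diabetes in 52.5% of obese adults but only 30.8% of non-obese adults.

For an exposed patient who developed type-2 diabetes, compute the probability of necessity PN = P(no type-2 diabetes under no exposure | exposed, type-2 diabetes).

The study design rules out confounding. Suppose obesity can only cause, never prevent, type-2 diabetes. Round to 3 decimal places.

PN ≈ 0.413

p₁ = 0.525, p₀ = 0.308.
Under exogeneity and monotonicity, PN = (p₁ − p₀) / p₁.
PN = (0.525 − 0.308) / 0.525 = 0.217 / 0.525 ≈ 0.4133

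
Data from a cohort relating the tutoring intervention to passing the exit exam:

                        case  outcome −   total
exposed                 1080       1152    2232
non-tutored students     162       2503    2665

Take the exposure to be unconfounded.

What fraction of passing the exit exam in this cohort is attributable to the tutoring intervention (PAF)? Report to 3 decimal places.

p₁ = P(outcome | exposed) = 1080/2232 = 0.48387
p₀ = P(outcome | unexposed) = 162/2665 = 0.060788
Exposure prevalence π = 2232/4897 = 0.45579; overall risk P(Y=1) = 0.25362.
Under exogeneity, PAF = [P(Y=1) − p₀]/P(Y=1).
PAF = (0.25362 − 0.060788) / 0.25362 ≈ 0.7603

PAF ≈ 0.760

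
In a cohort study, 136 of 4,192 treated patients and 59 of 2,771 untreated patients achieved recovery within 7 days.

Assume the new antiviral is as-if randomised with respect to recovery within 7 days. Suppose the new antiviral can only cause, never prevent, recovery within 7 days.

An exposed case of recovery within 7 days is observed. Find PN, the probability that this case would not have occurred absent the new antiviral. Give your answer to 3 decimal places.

p₁ = P(outcome | exposed) = 136/4192 = 0.032443
p₀ = P(outcome | unexposed) = 59/2771 = 0.021292
Under exogeneity and monotonicity, PN = (p₁ − p₀) / p₁.
PN = (0.032443 − 0.021292) / 0.032443 = 0.011151 / 0.032443 ≈ 0.3437

PN ≈ 0.344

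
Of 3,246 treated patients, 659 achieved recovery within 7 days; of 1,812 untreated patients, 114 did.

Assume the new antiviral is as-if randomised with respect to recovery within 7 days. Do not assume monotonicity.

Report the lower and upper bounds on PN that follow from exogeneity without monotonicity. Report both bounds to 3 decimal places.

0.690 ≤ PN ≤ 1.000

p₁ = P(outcome | exposed) = 659/3246 = 0.20302
p₀ = P(outcome | unexposed) = 114/1812 = 0.062914
Under exogeneity alone the bounds on PN are max{0,(p₁−p₀)/p₁} ≤ PN ≤ min{1,(1−p₀)/p₁}.
  lower = (p₁ − p₀)/p₁ = 0.14011 / 0.20302 ≈ 0.6901
  upper = min{1, (1 − p₀)/p₁} = 0.93709 / 0.20302 ≈ 4.6158 → capped at 1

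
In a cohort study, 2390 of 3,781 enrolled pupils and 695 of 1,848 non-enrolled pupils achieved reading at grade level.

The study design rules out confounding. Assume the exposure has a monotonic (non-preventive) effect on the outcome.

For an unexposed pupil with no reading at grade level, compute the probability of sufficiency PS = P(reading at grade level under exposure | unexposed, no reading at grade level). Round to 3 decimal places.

PS ≈ 0.410

p₁ = P(outcome | exposed) = 2390/3781 = 0.63211
p₀ = P(outcome | unexposed) = 695/1848 = 0.37608
Under exogeneity and monotonicity, PS = (p₁ − p₀) / (1 − p₀).
PS = (0.63211 − 0.37608) / (1 − 0.37608) = 0.25603 / 0.62392 ≈ 0.4104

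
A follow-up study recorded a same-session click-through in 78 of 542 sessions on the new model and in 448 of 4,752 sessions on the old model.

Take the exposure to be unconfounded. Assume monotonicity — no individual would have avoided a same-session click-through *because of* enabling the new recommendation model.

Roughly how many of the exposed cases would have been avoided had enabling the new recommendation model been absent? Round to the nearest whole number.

p₁ = P(outcome | exposed) = 78/542 = 0.14391
p₀ = P(outcome | unexposed) = 448/4752 = 0.094276
PN = (p₁ − p₀)/p₁ = (0.14391 − 0.094276) / 0.14391 ≈ 0.34490.
Attributable cases ≈ PN × (exposed cases) = 0.34490 × 78 ≈ 26.90.

about 27 cases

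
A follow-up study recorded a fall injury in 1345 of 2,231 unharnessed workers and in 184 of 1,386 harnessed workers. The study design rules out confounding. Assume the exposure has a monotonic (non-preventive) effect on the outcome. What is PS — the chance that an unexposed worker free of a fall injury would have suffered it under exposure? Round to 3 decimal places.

p₁ = P(outcome | exposed) = 1345/2231 = 0.60287
p₀ = P(outcome | unexposed) = 184/1386 = 0.13276
Under exogeneity and monotonicity, PS = (p₁ − p₀) / (1 − p₀).
PS = (0.60287 − 0.13276) / (1 − 0.13276) = 0.47011 / 0.86724 ≈ 0.5421

PS ≈ 0.542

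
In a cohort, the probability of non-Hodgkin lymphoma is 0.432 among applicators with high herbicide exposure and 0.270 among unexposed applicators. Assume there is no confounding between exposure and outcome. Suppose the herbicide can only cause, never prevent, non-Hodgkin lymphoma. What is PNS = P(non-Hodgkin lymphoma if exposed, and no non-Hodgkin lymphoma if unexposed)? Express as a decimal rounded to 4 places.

Let p₁ = 0.432, p₀ = 0.27.
Under exogeneity and monotonicity, PNS = p₁ − p₀.
PNS = 0.432 − 0.27 = 0.162

PNS ≈ 0.1620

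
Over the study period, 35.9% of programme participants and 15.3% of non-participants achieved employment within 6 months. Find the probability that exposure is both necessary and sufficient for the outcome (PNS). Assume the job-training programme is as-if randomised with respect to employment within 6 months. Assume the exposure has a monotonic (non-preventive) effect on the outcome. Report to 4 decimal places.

PNS ≈ 0.2060

p₁ = 0.359, p₀ = 0.153.
Under exogeneity and monotonicity, PNS = p₁ − p₀.
PNS = 0.359 − 0.153 = 0.206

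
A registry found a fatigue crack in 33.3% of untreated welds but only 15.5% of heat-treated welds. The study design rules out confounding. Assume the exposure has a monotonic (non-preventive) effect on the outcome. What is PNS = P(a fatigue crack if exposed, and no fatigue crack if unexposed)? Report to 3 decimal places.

PNS ≈ 0.178

p₁ = 0.333, p₀ = 0.155.
Under exogeneity and monotonicity, PNS = p₁ − p₀.
PNS = 0.333 − 0.155 = 0.178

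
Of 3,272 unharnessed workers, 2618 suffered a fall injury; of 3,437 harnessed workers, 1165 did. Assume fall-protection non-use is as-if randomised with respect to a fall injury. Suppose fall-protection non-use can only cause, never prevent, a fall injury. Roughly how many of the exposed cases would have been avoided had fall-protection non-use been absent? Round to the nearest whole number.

p₁ = P(outcome | exposed) = 2618/3272 = 0.80012
p₀ = P(outcome | unexposed) = 1165/3437 = 0.33896
PN = (p₁ − p₀)/p₁ = (0.80012 − 0.33896) / 0.80012 ≈ 0.57637.
Attributable cases ≈ PN × (exposed cases) = 0.57637 × 2618 ≈ 1508.93.

about 1509 cases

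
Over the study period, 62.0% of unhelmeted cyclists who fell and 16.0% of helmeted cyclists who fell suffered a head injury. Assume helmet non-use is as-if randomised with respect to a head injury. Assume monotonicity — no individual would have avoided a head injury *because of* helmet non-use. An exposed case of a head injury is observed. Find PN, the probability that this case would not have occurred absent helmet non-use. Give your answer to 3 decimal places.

PN ≈ 0.742

p₁ = 0.62, p₀ = 0.16.
Under exogeneity and monotonicity, PN = (p₁ − p₀) / p₁.
PN = (0.62 − 0.16) / 0.62 = 0.46 / 0.62 ≈ 0.7419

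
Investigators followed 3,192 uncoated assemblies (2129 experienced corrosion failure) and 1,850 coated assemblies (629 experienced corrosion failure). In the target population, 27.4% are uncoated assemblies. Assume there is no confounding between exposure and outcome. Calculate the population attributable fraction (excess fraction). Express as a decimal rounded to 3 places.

p₁ = P(outcome | exposed) = 2129/3192 = 0.66698
p₀ = P(outcome | unexposed) = 629/1850 = 0.34
Overall risk P(Y=1) = π·p₁ + (1−π)·p₀ = 0.274×0.66698 + 0.726×0.34 = 0.42959.
Under exogeneity, PAF = [P(Y=1) − p₀] / P(Y=1).
PAF = (0.42959 − 0.34) / 0.42959 ≈ 0.2086

PAF ≈ 0.209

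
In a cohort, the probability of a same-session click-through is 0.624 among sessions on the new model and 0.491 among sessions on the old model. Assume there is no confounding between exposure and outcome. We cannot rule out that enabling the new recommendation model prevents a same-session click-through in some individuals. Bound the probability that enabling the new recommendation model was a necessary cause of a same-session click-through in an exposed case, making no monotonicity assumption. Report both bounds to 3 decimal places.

0.213 ≤ PN ≤ 0.816

Let p₁ = 0.624, p₀ = 0.491.
Under exogeneity alone the bounds on PN are max{0,(p₁−p₀)/p₁} ≤ PN ≤ min{1,(1−p₀)/p₁}.
  lower = (p₁ − p₀)/p₁ = 0.133 / 0.624 ≈ 0.2131
  upper = min{1, (1 − p₀)/p₁} = 0.509 / 0.624 ≈ 0.8157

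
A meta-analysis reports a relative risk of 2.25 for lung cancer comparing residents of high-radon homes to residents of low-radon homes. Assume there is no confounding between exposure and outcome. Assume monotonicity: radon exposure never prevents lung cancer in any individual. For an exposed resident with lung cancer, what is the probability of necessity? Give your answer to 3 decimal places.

Under exogeneity and monotonicity, PN = (RR − 1) / RR = 1 − 1/RR.
PN = (2.25 − 1) / 2.25 = 1.25 / 2.25 ≈ 0.5556

PN ≈ 0.556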